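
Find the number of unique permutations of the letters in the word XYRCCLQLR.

Letters (C:2, L:2, Q:1, R:2, X:1, Y:1). Total letters: 9.
Permutations = 9!/(2! x 2! x 2!).

Final answer: 45360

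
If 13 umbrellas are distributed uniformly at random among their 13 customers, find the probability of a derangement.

Derangements satisfy D(n) = (n-1)(D(n-1) + D(n-2)), starting from D(0)=1, D(1)=0.
Building up: D(2)=1, D(3)=2, D(4)=9, D(5)=44, D(6)=265, D(7)=1854, D(8)=14833, D(9)=133496, D(10)=1334961, D(11)=14684570, D(12)=176214841, D(13)=2290792932.
Total arrangements: 13! = 6227020800.
Probability = D(13)/13! = 63633137/172972800.

Final answer: D(13)/13! = 2290792932/6227020800 = 0.367879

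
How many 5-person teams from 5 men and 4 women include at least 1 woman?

Sum over valid woman counts:
C(4,1)C(5,4) = 20
C(4,2)C(5,3) = 60
C(4,3)C(5,2) = 40
C(4,4)C(5,1) = 5
Total: 20 + 60 + 40 + 5.

Final answer: 125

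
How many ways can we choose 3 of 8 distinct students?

C(8,3) = 8!/(3! x 5!).

Final answer: \binom{8}{3} = 56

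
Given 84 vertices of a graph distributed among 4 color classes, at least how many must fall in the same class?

By pigeonhole with 84 objects and 4 categories: ceiling(84/4).

Final answer: 21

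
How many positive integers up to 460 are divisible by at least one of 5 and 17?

Multiples of 5: 92. Multiples of 17: 27. Of both (lcm=85): 5.
By inclusion-exclusion: 92 + 27 - 5.

Final answer: 114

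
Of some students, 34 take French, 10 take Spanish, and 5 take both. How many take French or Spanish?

|A union B| = |A| + |B| - |A intersect B| = 34 + 10 - 5.

Final answer: 39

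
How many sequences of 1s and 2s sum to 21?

Let f(n) count the ways. The last step is size 1 or 2, so f(n) = f(n-1) + f(n-2) with f(1)=1, f(2)=2.
Computing successive values: f(1)=1, f(2)=2, f(3)=3, f(4)=5, f(5)=8, f(6)=13, f(7)=21, f(8)=34, f(9)=55, f(10)=89, f(11)=144, f(12)=233, f(13)=377, f(14)=610, f(15)=987, f(16)=1597, f(17)=2584, f(18)=4181, f(19)=6765, f(20)=10946, f(21)=17711.

Final answer: 17711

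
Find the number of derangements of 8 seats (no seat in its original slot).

Derangements satisfy D(n) = (n-1)(D(n-1) + D(n-2)), starting from D(0)=1, D(1)=0.
D(2) = 1 x (0 + 1) = 1
D(3) = 2 x (1 + 0) = 2
D(4) = 3 x (2 + 1) = 9
D(5) = 4 x (9 + 2) = 44
D(6) = 5 x (44 + 9) = 265
D(7) = 6 x (265 + 44) = 1854
D(8) = 7 x (D(7) + D(6)) = 7 x (1854 + 265)

Final answer: D(8) = 14833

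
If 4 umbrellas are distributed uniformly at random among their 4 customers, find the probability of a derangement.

D(n) = (n-1)(D(n-1) + D(n-2)), D(0)=1, D(1)=0.
Building up: D(2)=1, D(3)=2, D(4)=9.
Total arrangements: 4! = 24.
Probability = D(4)/4! = 3/8.

Final answer: D(4)/4! = 9/24 = 0.375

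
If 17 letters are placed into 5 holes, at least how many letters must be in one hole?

By the pigeonhole principle: ceiling(17/5).

Final answer: 4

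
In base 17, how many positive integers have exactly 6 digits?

In base 17, the leading digit has 16 choices (1..16); each of the remaining 5 digits has 17 choices.
Total: 16 x 17^5.

Final answer: 22717712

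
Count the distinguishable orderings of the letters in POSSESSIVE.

Letters (E:2, I:1, O:1, P:1, S:4, V:1). Total letters: 10.
Permutations = 10!/(4! x 2!).

Final answer: 75600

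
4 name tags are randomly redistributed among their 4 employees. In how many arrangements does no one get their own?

D(n) = (n-1)(D(n-1) + D(n-2)), D(0)=1, D(1)=0.
D(2) = 1 x (0 + 1) = 1
D(3) = 2 x (1 + 0) = 2
D(4) = 3 x (D(3) + D(2)) = 3 x (2 + 1)

Final answer: D(4) = 9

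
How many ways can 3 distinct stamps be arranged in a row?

The number of ways to arrange 3 distinct objects is 3!.

Final answer: 3! = 6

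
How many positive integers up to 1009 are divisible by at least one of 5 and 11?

Multiples of 5: 201. Multiples of 11: 91. Of both (lcm=55): 18.
By inclusion-exclusion: 201 + 91 - 18.

Final answer: 274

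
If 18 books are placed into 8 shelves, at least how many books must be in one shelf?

By the pigeonhole principle: ceiling(18/8).

Final answer: 3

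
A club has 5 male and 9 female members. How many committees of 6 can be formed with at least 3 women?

Sum over valid woman counts:
C(9,3)C(5,3) = 840
C(9,4)C(5,2) = 1260
C(9,5)C(5,1) = 630
C(9,6)C(5,0) = 84
Total: 840 + 1260 + 630 + 84.

Final answer: 2814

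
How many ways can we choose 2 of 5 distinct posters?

C(5,2) = 5!/(2! x (5-2)!).

Final answer: C(5,2) = 10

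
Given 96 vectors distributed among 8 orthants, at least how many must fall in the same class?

By pigeonhole with 96 objects and 8 categories: ceiling(96/8).

Final answer: 12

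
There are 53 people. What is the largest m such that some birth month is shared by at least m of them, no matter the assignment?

There are 12 possible values for birth month. With 53 people and 12 categories, by pigeonhole: ceiling(53/12).

Final answer: 5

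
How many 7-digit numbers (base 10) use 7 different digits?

First digit: 9 (not 0). Second: 9 (not first). Third: 8, etc.
Total: 9 x 9 x 8 x 7 x 6 x 5 x 4.

Final answer: 544320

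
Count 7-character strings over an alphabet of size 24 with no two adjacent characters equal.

Let g(n) count such strings. g(1) = 24, and each valid string of length n-1 extends in 23 ways (any symbol but the last), so g(n) = 23 g(n-1).
Total: g(7) = 24 x 23^6.

Final answer: 24 x 23^{6} = 3552861336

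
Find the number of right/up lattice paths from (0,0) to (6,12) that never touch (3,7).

Total paths to (6,12): C(18,12) = 18564.
Paths through (3,7): C(10,7) x C(8,5) = 6720.
Avoiding (3,7): 18564 - 6720.

Final answer: 11844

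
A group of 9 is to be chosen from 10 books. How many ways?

C(10,9) = 10!/(9! x 1!).

Final answer: \binom{10}{9} = 10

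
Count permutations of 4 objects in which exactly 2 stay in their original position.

Choose which 2 elements are fixed: C(4,2) = 6.
Derange the remaining 2 using D(j) = (j-1)(D(j-1) + D(j-2)), D(0)=1, D(1)=0: D(2)=1.
Total: 6 x 1.

Final answer: C(4,2) D(2) = 6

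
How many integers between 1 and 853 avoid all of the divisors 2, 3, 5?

|div by 2|=426, |div by 3|=284, |div by 5|=170.
|div by 2&3|=142, |div by 2&5|=85, |div by 3&5|=56, |div by all|=28.
By inclusion-exclusion, divisible by at least one: 426+284+170-142-85-56+28 = 625.
Not divisible by any: 853 - 625.

Final answer: 228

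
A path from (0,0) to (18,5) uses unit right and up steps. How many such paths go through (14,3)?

Paths (0,0)->(14,3): C(17,3) = 680.
Paths (14,3)->(18,5): C(6,2) = 15.
By multiplication principle: 680 x 15.

Final answer: 10200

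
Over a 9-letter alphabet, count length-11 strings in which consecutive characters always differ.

Let g(n) count such strings. g(1) = 9, and each valid string of length n-1 extends in 8 ways (any symbol but the last), so g(n) = 8 g(n-1).
Total: g(11) = 9 x 8^10.

Final answer: 9 x 8^{10} = 9663676416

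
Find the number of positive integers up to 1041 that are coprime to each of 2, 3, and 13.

|div by 2|=520, |div by 3|=347, |div by 13|=80.
|div by 2&3|=173, |div by 2&13|=40, |div by 3&13|=26, |div by all|=13.
By inclusion-exclusion, divisible by at least one: 520+347+80-173-40-26+13 = 721.
Not divisible by any: 1041 - 721.

Final answer: 320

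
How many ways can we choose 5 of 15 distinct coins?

C(15,5) = 15!/(5! x (15-5)!).

Final answer: C(15,5) = 3003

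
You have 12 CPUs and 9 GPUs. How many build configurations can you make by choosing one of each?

By the multiplication principle: 12 x 9.

Final answer: 108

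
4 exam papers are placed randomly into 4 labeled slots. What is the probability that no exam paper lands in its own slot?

Use the recurrence D(n) = (n-1)(D(n-1) + D(n-2)) with D(0)=1, D(1)=0.
Building up: D(2)=1, D(3)=2, D(4)=9.
Total arrangements: 4! = 24.
Probability = D(4)/4! = 3/8.

Final answer: D(4)/4! = 9/24 = 0.375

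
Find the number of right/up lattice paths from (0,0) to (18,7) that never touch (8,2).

Total paths to (18,7): C(25,7) = 480700.
Paths through (8,2): C(10,2) x C(15,5) = 135135.
Avoiding (8,2): 480700 - 135135.

Final answer: 345565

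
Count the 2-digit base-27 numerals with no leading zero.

In base 27, the leading digit has 26 choices (1..26); each of the remaining 1 digits has 27 choices.
Total: 26 x 27^1.

Final answer: 702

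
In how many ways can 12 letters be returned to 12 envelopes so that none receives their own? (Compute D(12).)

D(n) = (n-1)(D(n-1) + D(n-2)), D(0)=1, D(1)=0.
D(2) = 1 x (0 + 1) = 1
D(3) = 2 x (1 + 0) = 2
D(4) = 3 x (2 + 1) = 9
D(5) = 4 x (9 + 2) = 44
D(6) = 5 x (44 + 9) = 265
D(7) = 6 x (265 + 44) = 1854
D(8) = 7 x (1854 + 265) = 14833
D(9) = 8 x (14833 + 1854) = 133496
D(10) = 9 x (133496 + 14833) = 1334961
D(11) = 10 x (1334961 + 133496) = 14684570
D(12) = 11 x (D(11) + D(10)) = 11 x (14684570 + 1334961)

Final answer: D(12) = 176214841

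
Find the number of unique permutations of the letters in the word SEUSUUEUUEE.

Letters (E:4, S:2, U:5). Total letters: 11.
Permutations = 11!/(5! x 4! x 2!).

Final answer: 6930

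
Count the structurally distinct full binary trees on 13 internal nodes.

The structures are counted by the Catalan number C_n. Here n = 13.
C_n = C(2n,n) - C(2n,n+1), so C_{13} = C(26,13) - C(26,14) = 10400600 - 9657700.

Final answer: C_{13} = 742900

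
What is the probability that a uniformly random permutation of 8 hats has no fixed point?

Derangements satisfy D(n) = (n-1)(D(n-1) + D(n-2)), starting from D(0)=1, D(1)=0.
Building up: D(2)=1, D(3)=2, D(4)=9, D(5)=44, D(6)=265, D(7)=1854, D(8)=14833.
Total arrangements: 8! = 40320.
Probability = D(8)/8! = 2119/5760.

Final answer: D(8)/8! = 14833/40320 = 0.367882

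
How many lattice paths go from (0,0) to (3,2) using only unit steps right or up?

Each path has 3 right steps and 2 up steps in some order (5 steps total).
Choose which 2 of the 5 steps are up: C(5,2).

Final answer: C(5,2) = 10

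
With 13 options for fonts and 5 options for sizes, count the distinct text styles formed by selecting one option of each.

By the multiplication principle: 13 x 5.

Final answer: 65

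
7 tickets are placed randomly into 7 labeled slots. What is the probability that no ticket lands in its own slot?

Use the recurrence D(n) = (n-1)(D(n-1) + D(n-2)) with D(0)=1, D(1)=0.
Building up: D(2)=1, D(3)=2, D(4)=9, D(5)=44, D(6)=265, D(7)=1854.
Total arrangements: 7! = 5040.
Probability = D(7)/7! = 103/280.

Final answer: D(7)/7! = 1854/5040 = 0.367857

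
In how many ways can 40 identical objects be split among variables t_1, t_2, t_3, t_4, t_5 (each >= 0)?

Stars and bars with 40 stars and 4 bars:
C(40+5-1, 5-1) = C(44,4).

Final answer: C(44,4) = 135751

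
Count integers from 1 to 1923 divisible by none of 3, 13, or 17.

|div by 3|=641, |div by 13|=147, |div by 17|=113.
|div by 3&13|=49, |div by 3&17|=37, |div by 13&17|=8, |div by all|=2.
By inclusion-exclusion, divisible by at least one: 641+147+113-49-37-8+2 = 809.
Not divisible by any: 1923 - 809.

Final answer: 1114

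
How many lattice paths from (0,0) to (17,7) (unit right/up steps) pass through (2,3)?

Paths (0,0)->(2,3): C(5,3) = 10.
Paths (2,3)->(17,7): C(19,4) = 3876.
By multiplication principle: 10 x 3876.

Final answer: 38760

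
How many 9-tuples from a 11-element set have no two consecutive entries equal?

Let g(n) count such strings. g(1) = 11, and each valid string of length n-1 extends in 10 ways (any symbol but the last), so g(n) = 10 g(n-1).
Total: g(9) = 11 x 10^8.

Final answer: 11 x 10^{8} = 1100000000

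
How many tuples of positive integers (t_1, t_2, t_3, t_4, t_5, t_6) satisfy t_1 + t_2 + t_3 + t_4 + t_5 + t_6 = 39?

Substitute t'_i = t_i - 1 (so t'_i >= 0). Then sum t'_i = 39 - 6 = 33.
Stars and bars: C(33+6-1, 6-1) = C(38,5).

Final answer: C(38,5) = 501942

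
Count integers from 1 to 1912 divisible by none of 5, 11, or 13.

|div by 5|=382, |div by 11|=173, |div by 13|=147.
|div by 5&11|=34, |div by 5&13|=29, |div by 11&13|=13, |div by all|=2.
By inclusion-exclusion, divisible by at least one: 382+173+147-34-29-13+2 = 628.
Not divisible by any: 1912 - 628.

Final answer: 1284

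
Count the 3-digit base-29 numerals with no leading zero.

These are the integers in [29^2, 29^3), so the count is 29^3 - 29^2 = 28 x 29^2.

Final answer: 23548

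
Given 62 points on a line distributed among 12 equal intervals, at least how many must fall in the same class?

By pigeonhole with 62 objects and 12 categories: ceiling(62/12).

Final answer: 6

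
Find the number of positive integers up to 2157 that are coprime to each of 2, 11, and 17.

|div by 2|=1078, |div by 11|=196, |div by 17|=126.
|div by 2&11|=98, |div by 2&17|=63, |div by 11&17|=11, |div by all|=5.
By inclusion-exclusion, divisible by at least one: 1078+196+126-98-63-11+5 = 1233.
Not divisible by any: 2157 - 1233.

Final answer: 924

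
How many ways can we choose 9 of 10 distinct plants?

C(10,9) = 10!/(9! x 1!).

Final answer: \binom{10}{9} = 10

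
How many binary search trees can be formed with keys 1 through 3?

This is a standard Catalan-number count: the answer is C_n. Here n = 3.
C_n = C(2n,n)/(n+1), so C_{3} = C(6,3)/4 = 20/4.

Final answer: C_{3} = 5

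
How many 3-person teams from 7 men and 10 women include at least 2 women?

Sum over valid woman counts:
C(10,2)C(7,1) = 315
C(10,3)C(7,0) = 120
Total: 315 + 120.

Final answer: 435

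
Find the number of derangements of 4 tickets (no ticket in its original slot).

Use the recurrence D(n) = (n-1)(D(n-1) + D(n-2)) with D(0)=1, D(1)=0.
D(2) = 1 x (0 + 1) = 1
D(3) = 2 x (1 + 0) = 2
D(4) = 3 x (D(3) + D(2)) = 3 x (2 + 1)

Final answer: D(4) = 9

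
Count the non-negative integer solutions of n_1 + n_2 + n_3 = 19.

Stars and bars with 19 stars and 2 bars:
C(19+3-1, 3-1) = C(21,2).

Final answer: C(21,2) = 210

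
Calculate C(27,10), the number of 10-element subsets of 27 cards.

C(27,10) = 27!/(10! x 17!).

Final answer: \binom{27}{10} = 8436285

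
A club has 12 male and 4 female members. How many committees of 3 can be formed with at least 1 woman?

Sum over valid woman counts:
C(4,1)C(12,2) = 264
C(4,2)C(12,1) = 72
C(4,3)C(12,0) = 4
Total: 264 + 72 + 4.

Final answer: 340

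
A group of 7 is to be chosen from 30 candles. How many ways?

C(30,7) = 30!/(7! x 23!).

Final answer: \binom{30}{7} = 2035800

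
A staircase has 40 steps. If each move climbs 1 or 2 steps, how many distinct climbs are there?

Condition on the final move: it is a 1-step (f(n-1) ways to get there) or a 2-step (f(n-2) ways), so f(n) = f(n-1) + f(n-2), with f(1)=1, f(2)=2.
Building up term by term: f(1)=1, f(2)=2, f(3)=3, f(4)=5, f(5)=8, f(6)=13, f(7)=21, f(8)=34, f(9)=55, f(10)=89, f(11)=144, f(12)=233, f(13)=377, f(14)=610, f(15)=987, f(16)=1597, f(17)=2584, f(18)=4181, f(19)=6765, f(20)=10946, f(21)=17711, f(22)=28657, f(23)=46368, f(24)=75025, f(25)=121393, f(26)=196418, f(27)=317811, f(28)=514229, f(29)=832040, f(30)=1346269, f(31)=2178309, f(32)=3524578, f(33)=5702887, f(34)=9227465, f(35)=14930352, f(36)=24157817, f(37)=39088169, f(38)=63245986, f(39)=102334155, f(40)=165580141.

Final answer: 165580141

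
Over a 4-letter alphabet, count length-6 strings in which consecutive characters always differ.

Let g(n) count such strings. g(1) = 4, and each valid string of length n-1 extends in 3 ways (any symbol but the last), so g(n) = 3 g(n-1).
Total: g(6) = 4 x 3^5.

Final answer: 4 x 3^{5} = 972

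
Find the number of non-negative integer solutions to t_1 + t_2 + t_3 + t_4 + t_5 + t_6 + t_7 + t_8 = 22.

Stars and bars with 22 stars and 7 bars:
C(22+8-1, 8-1) = C(29,7).

Final answer: C(29,7) = 1560780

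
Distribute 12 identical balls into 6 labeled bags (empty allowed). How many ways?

Stars and bars: C(n+k-1, k-1) = C(17,5).

Final answer: C(17,5) = 6188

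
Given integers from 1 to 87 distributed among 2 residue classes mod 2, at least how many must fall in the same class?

By pigeonhole with 87 objects and 2 categories: ceiling(87/2).

Final answer: 44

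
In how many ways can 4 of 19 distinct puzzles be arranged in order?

P(19,4) = 19!/(19-4)! = 19!/15!.

Final answer: P(19,4) = 93024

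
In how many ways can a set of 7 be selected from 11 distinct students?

C(11,7) = 11!/(7! x 4!).

Final answer: \binom{11}{7} = 330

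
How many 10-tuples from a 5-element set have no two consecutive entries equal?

First character: 5 choices. Each subsequent: 4 choices (must differ from the previous one).
Total: 5 x 4^9.

Final answer: 5 x 4^{9} = 1310720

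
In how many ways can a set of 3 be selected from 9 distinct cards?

C(9,3) = 9!/(3! x (9-3)!).

Final answer: C(9,3) = 84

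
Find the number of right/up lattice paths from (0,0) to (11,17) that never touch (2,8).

Total paths to (11,17): C(28,17) = 21474180.
Paths through (2,8): C(10,8) x C(18,9) = 2187900.
Avoiding (2,8): 21474180 - 2187900.

Final answer: 19286280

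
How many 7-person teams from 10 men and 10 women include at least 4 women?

Sum over valid woman counts:
C(10,4)C(10,3) = 25200
C(10,5)C(10,2) = 11340
C(10,6)C(10,1) = 2100
C(10,7)C(10,0) = 120
Total: 25200 + 11340 + 2100 + 120.

Final answer: 38760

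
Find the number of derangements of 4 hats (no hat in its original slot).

D(n) = (n-1)(D(n-1) + D(n-2)), D(0)=1, D(1)=0.
D(2) = 1 x (0 + 1) = 1
D(3) = 2 x (1 + 0) = 2
D(4) = 3 x (D(3) + D(2)) = 3 x (2 + 1)

Final answer: D(4) = 9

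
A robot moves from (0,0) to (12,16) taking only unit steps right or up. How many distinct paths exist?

Each path has 12 right steps and 16 up steps in some order (28 steps total).
Choose which 16 of the 28 steps are up: C(28,16).

Final answer: C(28,16) = 30421755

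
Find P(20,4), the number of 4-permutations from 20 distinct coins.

P(20,4) = 20!/(20-4)! = 20!/16!.

Final answer: P(20,4) = 116280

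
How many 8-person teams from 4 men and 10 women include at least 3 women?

Sum over valid woman counts:
C(10,4)C(4,4) = 210
C(10,5)C(4,3) = 1008
C(10,6)C(4,2) = 1260
C(10,7)C(4,1) = 480
C(10,8)C(4,0) = 45
Total: 210 + 1008 + 1260 + 480 + 45.

Final answer: 3003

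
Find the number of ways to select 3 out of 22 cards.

C(22,3) = 22!/(3! x 19!).

Final answer: \binom{22}{3} = 1540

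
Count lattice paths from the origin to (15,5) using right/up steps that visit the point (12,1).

Paths (0,0)->(12,1): C(13,1) = 13.
Paths (12,1)->(15,5): C(7,4) = 35.
By multiplication principle: 13 x 35.

Final answer: 455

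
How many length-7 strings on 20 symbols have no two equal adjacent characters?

First character: 20 choices. Each subsequent: 19 choices (must differ from the previous one).
Total: 20 x 19^6.

Final answer: 20 x 19^{6} = 940917620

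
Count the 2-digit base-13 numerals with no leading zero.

In base 13, the leading digit has 12 choices (1..12); each of the remaining 1 digits has 13 choices.
Total: 12 x 13^1.

Final answer: 156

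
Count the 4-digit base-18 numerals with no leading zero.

These are the integers in [18^3, 18^4), so the count is 18^4 - 18^3 = 17 x 18^3.

Final answer: 99144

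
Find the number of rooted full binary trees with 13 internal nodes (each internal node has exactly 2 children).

This is a standard Catalan-number count: the answer is C_n. Here n = 13.
C_n = (2n)!/(n!(n+1)!), so C_{13} = 26!/(13! x 14!) = C(26,13)/14 = 10400600/14.

Final answer: C_{13} = 742900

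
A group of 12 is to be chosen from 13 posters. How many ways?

C(13,12) = 13!/(12! x 1!).

Final answer: \binom{13}{12} = 13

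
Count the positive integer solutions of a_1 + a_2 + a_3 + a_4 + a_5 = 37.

Substitute a'_i = a_i - 1 (so a'_i >= 0). Then sum a'_i = 37 - 5 = 32.
Stars and bars: C(32+5-1, 5-1) = C(36,4).

Final answer: C(36,4) = 58905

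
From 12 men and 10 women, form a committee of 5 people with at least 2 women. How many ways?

Sum over valid woman counts:
C(10,2)C(12,3) = 9900
C(10,3)C(12,2) = 7920
C(10,4)C(12,1) = 2520
C(10,5)C(12,0) = 252
Total: 9900 + 7920 + 2520 + 252.

Final answer: 20592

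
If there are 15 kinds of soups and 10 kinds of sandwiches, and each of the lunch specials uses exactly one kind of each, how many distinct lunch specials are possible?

By the multiplication principle: 15 x 10.

Final answer: 150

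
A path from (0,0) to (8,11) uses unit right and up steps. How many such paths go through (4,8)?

Paths (0,0)->(4,8): C(12,8) = 495.
Paths (4,8)->(8,11): C(7,3) = 35.
By multiplication principle: 495 x 35.

Final answer: 17325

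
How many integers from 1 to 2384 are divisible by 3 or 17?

Multiples of 3: 794. Multiples of 17: 140. Of both (lcm=51): 46.
By inclusion-exclusion: 794 + 140 - 46.

Final answer: 888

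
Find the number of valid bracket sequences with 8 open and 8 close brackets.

The structures are counted by the Catalan number C_n. Here n = 8 (pairs).
C_n = (2n)!/(n!(n+1)!), so C_{8} = 16!/(8! x 9!) = C(16,8)/9 = 12870/9.

Final answer: C_{8} = 1430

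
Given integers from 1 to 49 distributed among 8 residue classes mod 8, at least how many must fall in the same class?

By pigeonhole with 49 objects and 8 categories: ceiling(49/8).

Final answer: 7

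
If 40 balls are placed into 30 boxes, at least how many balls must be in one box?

By the pigeonhole principle: ceiling(40/30).

Final answer: 2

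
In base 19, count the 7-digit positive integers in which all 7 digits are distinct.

The leading digit has 18 choices (anything but zero); the next has 18 (anything but the first), then 17, and so on, one fewer each time.
Total: 18 x 18 x 17 x 16 x 15 x 14 x 13.

Final answer: 240589440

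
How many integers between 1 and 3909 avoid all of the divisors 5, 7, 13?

|div by 5|=781, |div by 7|=558, |div by 13|=300.
|div by 5&7|=111, |div by 5&13|=60, |div by 7&13|=42, |div by all|=8.
By inclusion-exclusion, divisible by at least one: 781+558+300-111-60-42+8 = 1434.
Not divisible by any: 3909 - 1434.

Final answer: 2475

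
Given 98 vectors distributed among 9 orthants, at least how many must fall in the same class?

By pigeonhole with 98 objects and 9 categories: ceiling(98/9).

Final answer: 11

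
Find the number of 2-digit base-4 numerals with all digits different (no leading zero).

First digit: 3 (nonzero). Second: 3 (not first). Third: 2, etc.
Total: 3 x 3.

Final answer: 9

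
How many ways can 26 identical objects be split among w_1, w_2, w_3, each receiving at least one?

Substitute w'_i = w_i - 1 (so w'_i >= 0). Then sum w'_i = 26 - 3 = 23.
Stars and bars: C(23+3-1, 3-1) = C(25,2).

Final answer: C(25,2) = 300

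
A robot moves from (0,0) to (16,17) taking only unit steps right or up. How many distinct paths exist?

Each path has 16 right steps and 17 up steps in some order (33 steps total).
Choose which 17 of the 33 steps are up: C(33,17).

Final answer: C(33,17) = 1166803110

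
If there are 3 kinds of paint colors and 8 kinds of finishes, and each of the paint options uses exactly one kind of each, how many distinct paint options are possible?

By the multiplication principle: 3 x 8.

Final answer: 24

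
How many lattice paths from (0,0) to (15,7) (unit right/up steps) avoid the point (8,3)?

Total paths to (15,7): C(22,7) = 170544.
Paths through (8,3): C(11,3) x C(11,4) = 54450.
Avoiding (8,3): 170544 - 54450.

Final answer: 116094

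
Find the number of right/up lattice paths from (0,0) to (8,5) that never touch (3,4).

Total paths to (8,5): C(13,5) = 1287.
Paths through (3,4): C(7,4) x C(6,1) = 210.
Avoiding (3,4): 1287 - 210.

Final answer: 1077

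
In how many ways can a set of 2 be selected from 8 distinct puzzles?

C(8,2) = 8!/(2! x (8-2)!).

Final answer: C(8,2) = 28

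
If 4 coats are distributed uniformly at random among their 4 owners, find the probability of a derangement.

D(n) = (n-1)(D(n-1) + D(n-2)), D(0)=1, D(1)=0.
Building up: D(2)=1, D(3)=2, D(4)=9.
Total arrangements: 4! = 24.
Probability = D(4)/4! = 3/8.

Final answer: D(4)/4! = 9/24 = 0.375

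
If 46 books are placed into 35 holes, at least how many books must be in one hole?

By the pigeonhole principle: ceiling(46/35).

Final answer: 2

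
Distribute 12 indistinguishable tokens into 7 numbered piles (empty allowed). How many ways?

Stars and bars: C(n+k-1, k-1) = C(18,6).

Final answer: C(18,6) = 18564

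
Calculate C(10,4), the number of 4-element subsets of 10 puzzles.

C(10,4) = 10!/(4! x 6!).

Final answer: \binom{10}{4} = 210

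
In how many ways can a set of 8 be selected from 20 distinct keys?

C(20,8) = 20!/(8! x 12!).

Final answer: \binom{20}{8} = 125970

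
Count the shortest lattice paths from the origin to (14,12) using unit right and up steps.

Each path has 14 right steps and 12 up steps in some order (26 steps total).
Choose which 12 of the 26 steps are up: C(26,12).

Final answer: C(26,12) = 9657700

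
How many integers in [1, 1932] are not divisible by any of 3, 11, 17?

|div by 3|=644, |div by 11|=175, |div by 17|=113.
|div by 3&11|=58, |div by 3&17|=37, |div by 11&17|=10, |div by all|=3.
By inclusion-exclusion, divisible by at least one: 644+175+113-58-37-10+3 = 830.
Not divisible by any: 1932 - 830.

Final answer: 1102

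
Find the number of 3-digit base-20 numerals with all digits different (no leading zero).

The leading digit has 19 choices (anything but zero); the next has 19 (anything but the first), then 18, and so on, one fewer each time.
Total: 19 x 19 x 18.

Final answer: 6498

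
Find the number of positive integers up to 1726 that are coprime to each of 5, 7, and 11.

|div by 5|=345, |div by 7|=246, |div by 11|=156.
|div by 5&7|=49, |div by 5&11|=31, |div by 7&11|=22, |div by all|=4.
By inclusion-exclusion, divisible by at least one: 345+246+156-49-31-22+4 = 649.
Not divisible by any: 1726 - 649.

Final answer: 1077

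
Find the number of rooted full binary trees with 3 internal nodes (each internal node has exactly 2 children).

This is a standard Catalan-number count: the answer is C_n. Here n = 3.
C_n = (2n)!/(n!(n+1)!), so C_{3} = 6!/(3! x 4!) = C(6,3)/4 = 20/4.

Final answer: C_{3} = 5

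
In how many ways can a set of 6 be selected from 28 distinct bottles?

C(28,6) = 28!/(6! x 22!).

Final answer: \binom{28}{6} = 376740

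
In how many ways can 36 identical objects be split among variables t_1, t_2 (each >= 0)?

Stars and bars with 36 stars and 1 bars:
C(36+2-1, 2-1) = C(37,1).

Final answer: C(37,1) = 37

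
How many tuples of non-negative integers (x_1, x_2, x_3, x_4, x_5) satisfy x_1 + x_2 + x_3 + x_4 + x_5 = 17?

Stars and bars with 17 stars and 4 bars:
C(17+5-1, 5-1) = C(21,4).

Final answer: C(21,4) = 5985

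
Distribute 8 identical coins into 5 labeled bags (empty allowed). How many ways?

Stars and bars: C(n+k-1, k-1) = C(12,4).

Final answer: C(12,4) = 495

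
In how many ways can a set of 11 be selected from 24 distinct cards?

C(24,11) = 24!/(11! x 13!).

Final answer: \binom{24}{11} = 2496144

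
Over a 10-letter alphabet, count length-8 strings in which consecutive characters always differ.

First character: 10 choices. Each subsequent: 9 choices (must differ from the previous one).
Total: 10 x 9^7.

Final answer: 10 x 9^{7} = 47829690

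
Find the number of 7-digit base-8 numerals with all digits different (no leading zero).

The leading digit has 7 choices (anything but zero); the next has 7 (anything but the first), then 6, and so on, one fewer each time.
Total: 7 x 7 x 6 x 5 x 4 x 3 x 2.

Final answer: 35280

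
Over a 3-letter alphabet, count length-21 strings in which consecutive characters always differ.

First character: 3 choices. Each subsequent: 2 choices (must differ from the previous one).
Total: 3 x 2^20.

Final answer: 3 x 2^{20} = 3145728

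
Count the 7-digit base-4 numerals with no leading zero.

In base 4, the leading digit has 3 choices (1..3); each of the remaining 6 digits has 4 choices.
Total: 3 x 4^6.

Final answer: 12288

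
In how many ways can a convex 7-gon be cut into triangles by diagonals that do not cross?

The structures are counted by the Catalan number C_n. Here n = 7 - 2 = 5.
C_n = C(2n,n)/(n+1), so C_{5} = C(10,5)/6 = 252/6.

Final answer: C_{5} = 42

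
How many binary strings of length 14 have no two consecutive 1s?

A valid string ends in 0 (append to any length-(n-1) valid string) or in 01 (append to any length-(n-2) valid string), so a(n) = a(n-1) + a(n-2) with a(1)=2, a(2)=3.
Computing successive values: a(1)=2, a(2)=3, a(3)=5, a(4)=8, a(5)=13, a(6)=21, a(7)=34, a(8)=55, a(9)=89, a(10)=144, a(11)=233, a(12)=377, a(13)=610, a(14)=987.

Final answer: 987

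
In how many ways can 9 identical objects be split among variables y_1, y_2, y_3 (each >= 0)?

Stars and bars with 9 stars and 2 bars:
C(9+3-1, 3-1) = C(11,2).

Final answer: C(11,2) = 55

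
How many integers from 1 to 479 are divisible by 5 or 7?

Multiples of 5: 95. Multiples of 7: 68. Of both (lcm=35): 13.
By inclusion-exclusion: 95 + 68 - 13.

Final answer: 150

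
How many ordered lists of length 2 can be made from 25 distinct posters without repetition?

P(25,2) = 25!/(25-2)! = 25!/23!.

Final answer: P(25,2) = 600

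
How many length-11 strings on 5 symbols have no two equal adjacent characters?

First character: 5 choices. Each subsequent: 4 choices (must differ from the previous one).
Total: 5 x 4^10.

Final answer: 5 x 4^{10} = 5242880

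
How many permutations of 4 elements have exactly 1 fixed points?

Choose which 1 elements are fixed: C(4,1) = 4.
Derange the remaining 3 using D(j) = (j-1)(D(j-1) + D(j-2)), D(0)=1, D(1)=0: D(2)=1, D(3)=2.
Total: 4 x 2.

Final answer: C(4,1) D(3) = 8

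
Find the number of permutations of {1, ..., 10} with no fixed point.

D(n) = (n-1)(D(n-1) + D(n-2)), D(0)=1, D(1)=0.
D(2) = 1 x (0 + 1) = 1
D(3) = 2 x (1 + 0) = 2
D(4) = 3 x (2 + 1) = 9
D(5) = 4 x (9 + 2) = 44
D(6) = 5 x (44 + 9) = 265
D(7) = 6 x (265 + 44) = 1854
D(8) = 7 x (1854 + 265) = 14833
D(9) = 8 x (14833 + 1854) = 133496
D(10) = 9 x (D(9) + D(8)) = 9 x (133496 + 14833)

Final answer: D(10) = 1334961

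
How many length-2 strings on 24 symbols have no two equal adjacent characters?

First character: 24 choices. Each subsequent: 23 choices (must differ from the previous one).
Total: 24 x 23^1.

Final answer: 24 x 23^{1} = 552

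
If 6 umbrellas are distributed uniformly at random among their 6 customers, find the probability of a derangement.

Use the recurrence D(n) = (n-1)(D(n-1) + D(n-2)) with D(0)=1, D(1)=0.
Building up: D(2)=1, D(3)=2, D(4)=9, D(5)=44, D(6)=265.
Total arrangements: 6! = 720.
Probability = D(6)/6! = 53/144.

Final answer: D(6)/6! = 265/720 = 0.368056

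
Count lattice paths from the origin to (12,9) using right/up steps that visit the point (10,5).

Paths (0,0)->(10,5): C(15,5) = 3003.
Paths (10,5)->(12,9): C(6,4) = 15.
By multiplication principle: 3003 x 15.

Final answer: 45045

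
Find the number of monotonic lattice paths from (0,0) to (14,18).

Each path has 14 right steps and 18 up steps in some order (32 steps total).
Choose which 18 of the 32 steps are up: C(32,18).

Final answer: C(32,18) = 471435600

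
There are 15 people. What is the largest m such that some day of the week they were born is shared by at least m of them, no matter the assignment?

There are 7 possible values for day of the week they were born. With 15 people and 7 categories, by pigeonhole: ceiling(15/7).

Final answer: 3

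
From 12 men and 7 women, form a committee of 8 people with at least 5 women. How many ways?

Sum over valid woman counts:
C(7,5)C(12,3) = 4620
C(7,6)C(12,2) = 462
C(7,7)C(12,1) = 12
Total: 4620 + 462 + 12.

Final answer: 5094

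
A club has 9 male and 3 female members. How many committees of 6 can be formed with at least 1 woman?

Sum over valid woman counts:
C(3,1)C(9,5) = 378
C(3,2)C(9,4) = 378
C(3,3)C(9,3) = 84
Total: 378 + 378 + 84.

Final answer: 840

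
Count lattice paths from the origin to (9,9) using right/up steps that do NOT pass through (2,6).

Total paths to (9,9): C(18,9) = 48620.
Paths through (2,6): C(8,6) x C(10,3) = 3360.
Avoiding (2,6): 48620 - 3360.

Final answer: 45260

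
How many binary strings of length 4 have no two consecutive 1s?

Let a(n) count valid strings. If the last bit is 0 the prefix is any valid string of length n-1; if it is 1 the string must end in 01 with a valid prefix of length n-2. So a(n) = a(n-1) + a(n-2), a(1)=2, a(2)=3.
Iterating the recurrence: a(1)=2, a(2)=3, a(3)=5, a(4)=8.

Final answer: 8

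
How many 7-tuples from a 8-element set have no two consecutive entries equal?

First character: 8 choices. Each subsequent: 7 choices (must differ from the previous one).
Total: 8 x 7^6.

Final answer: 8 x 7^{6} = 941192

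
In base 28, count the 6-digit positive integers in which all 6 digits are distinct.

The leading digit has 27 choices (anything but zero); the next has 27 (anything but the first), then 26, and so on, one fewer each time.
Total: 27 x 27 x 26 x 25 x 24 x 23.

Final answer: 261565200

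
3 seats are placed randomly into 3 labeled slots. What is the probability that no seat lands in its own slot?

D(n) = (n-1)(D(n-1) + D(n-2)), D(0)=1, D(1)=0.
Building up: D(2)=1, D(3)=2.
Total arrangements: 3! = 6.
Probability = D(3)/3! = 1/3.

Final answer: D(3)/3! = 2/6 = 0.333333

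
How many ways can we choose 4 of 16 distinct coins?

C(16,4) = 16!/(4! x (16-4)!).

Final answer: C(16,4) = 1820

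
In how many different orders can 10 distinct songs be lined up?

The number of ways to arrange 10 distinct objects is 10!.

Final answer: 10! = 3628800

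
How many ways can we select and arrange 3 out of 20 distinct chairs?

P(20,3) = 20!/(20-3)! = 20!/17!.

Final answer: P(20,3) = 6840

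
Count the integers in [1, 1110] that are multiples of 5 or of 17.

Multiples of 5: 222. Multiples of 17: 65. Of both (lcm=85): 13.
By inclusion-exclusion: 222 + 65 - 13.

Final answer: 274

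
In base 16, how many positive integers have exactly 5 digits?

These are the integers in [16^4, 16^5), so the count is 16^5 - 16^4 = 15 x 16^4.

Final answer: 983040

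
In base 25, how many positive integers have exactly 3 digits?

In base 25, the leading digit has 24 choices (1..24); each of the remaining 2 digits has 25 choices.
Total: 24 x 25^2.

Final answer: 15000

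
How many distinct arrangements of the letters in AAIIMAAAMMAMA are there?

Letters (A:7, I:2, M:4). Total letters: 13.
Permutations = 13!/(7! x 4! x 2!).

Final answer: 25740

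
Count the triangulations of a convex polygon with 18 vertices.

This is a standard Catalan-number count: the answer is C_n. Here n = 18 - 2 = 16.
C_n = (2n)!/(n!(n+1)!), so C_{16} = 32!/(16! x 17!) = C(32,16)/17 = 601080390/17.

Final answer: C_{16} = 35357670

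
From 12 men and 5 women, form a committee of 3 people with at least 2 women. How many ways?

Sum over valid woman counts:
C(5,2)C(12,1) = 120
C(5,3)C(12,0) = 10
Total: 120 + 10.

Final answer: 130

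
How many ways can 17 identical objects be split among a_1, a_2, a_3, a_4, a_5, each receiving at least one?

Substitute a'_i = a_i - 1 (so a'_i >= 0). Then sum a'_i = 17 - 5 = 12.
Stars and bars: C(12+5-1, 5-1) = C(16,4).

Final answer: C(16,4) = 1820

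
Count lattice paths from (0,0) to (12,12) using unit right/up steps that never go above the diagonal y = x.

Total monotonic paths to (12,12): C(24,12) = 2704156.
Reflecting each bad path at its first crossing gives a bijection with paths to (11,13): C(24,13) = 2496144.
Valid Dyck paths: 2704156 - 2496144.
(These counts are the Catalan numbers.)

Final answer: C_{12} = 208012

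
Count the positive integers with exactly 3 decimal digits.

First digit: 9 choices (1-9). Each of the remaining 2 digits: 10 choices.
Total: 9 x 10^2.

Final answer: 900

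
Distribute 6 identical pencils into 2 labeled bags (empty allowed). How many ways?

Stars and bars: C(n+k-1, k-1) = C(7,1).

Final answer: C(7,1) = 7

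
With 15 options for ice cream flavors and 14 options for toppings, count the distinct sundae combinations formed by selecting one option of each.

By the multiplication principle: 15 x 14.

Final answer: 210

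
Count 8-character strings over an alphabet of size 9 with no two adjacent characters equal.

First character: 9 choices. Each subsequent: 8 choices (must differ from the previous one).
Total: 9 x 8^7.

Final answer: 9 x 8^{7} = 18874368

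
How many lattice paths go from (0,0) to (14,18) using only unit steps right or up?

Each path has 14 right steps and 18 up steps in some order (32 steps total).
Choose which 18 of the 32 steps are up: C(32,18).

Final answer: C(32,18) = 471435600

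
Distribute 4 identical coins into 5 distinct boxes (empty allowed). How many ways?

Stars and bars: C(n+k-1, k-1) = C(8,4).

Final answer: C(8,4) = 70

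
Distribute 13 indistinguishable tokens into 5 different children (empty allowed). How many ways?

Stars and bars: C(n+k-1, k-1) = C(17,4).

Final answer: C(17,4) = 2380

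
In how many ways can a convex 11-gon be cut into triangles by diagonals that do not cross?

This is counted by the nth Catalan number C_n. Here n = 11 - 2 = 9.
C_n = C(2n,n)/(n+1), so C_{9} = C(18,9)/10 = 48620/10.

Final answer: C_{9} = 4862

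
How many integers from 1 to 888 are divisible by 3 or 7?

Multiples of 3: 296. Multiples of 7: 126. Of both (lcm=21): 42.
By inclusion-exclusion: 296 + 126 - 42.

Final answer: 380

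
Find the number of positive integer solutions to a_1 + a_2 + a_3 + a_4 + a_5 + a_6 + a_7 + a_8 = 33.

Substitute a'_i = a_i - 1 (so a'_i >= 0). Then sum a'_i = 33 - 8 = 25.
Stars and bars: C(25+8-1, 8-1) = C(32,7).

Final answer: C(32,7) = 3365856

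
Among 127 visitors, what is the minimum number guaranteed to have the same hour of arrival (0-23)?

There are 24 possible values for hour of arrival (0-23). With 127 visitors and 24 categories, by pigeonhole: ceiling(127/24).

Final answer: 6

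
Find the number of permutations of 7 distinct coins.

The number of ways to arrange 7 distinct objects is 7!.

Final answer: 7! = 5040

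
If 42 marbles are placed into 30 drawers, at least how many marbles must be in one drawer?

By the pigeonhole principle: ceiling(42/30).

Final answer: 2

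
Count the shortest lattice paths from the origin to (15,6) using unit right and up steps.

Each path has 15 right steps and 6 up steps in some order (21 steps total).
Choose which 6 of the 21 steps are up: C(21,6).

Final answer: C(21,6) = 54264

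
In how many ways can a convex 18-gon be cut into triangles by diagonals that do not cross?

The structures are counted by the Catalan number C_n. Here n = 18 - 2 = 16.
C_n = (2n)!/(n!(n+1)!), so C_{16} = 32!/(16! x 17!) = C(32,16)/17 = 601080390/17.

Final answer: C_{16} = 35357670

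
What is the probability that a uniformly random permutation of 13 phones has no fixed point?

Use the recurrence D(n) = (n-1)(D(n-1) + D(n-2)) with D(0)=1, D(1)=0.
Building up: D(2)=1, D(3)=2, D(4)=9, D(5)=44, D(6)=265, D(7)=1854, D(8)=14833, D(9)=133496, D(10)=1334961, D(11)=14684570, D(12)=176214841, D(13)=2290792932.
Total arrangements: 13! = 6227020800.
Probability = D(13)/13! = 63633137/172972800.

Final answer: D(13)/13! = 2290792932/6227020800 = 0.367879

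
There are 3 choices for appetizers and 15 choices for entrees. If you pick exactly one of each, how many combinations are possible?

By the multiplication principle: 3 x 15.

Final answer: 45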